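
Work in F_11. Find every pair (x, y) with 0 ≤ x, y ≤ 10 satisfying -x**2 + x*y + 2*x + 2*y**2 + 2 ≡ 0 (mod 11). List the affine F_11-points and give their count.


Affine F_11-points: {(4, 1), (4, 8), (6, 0), (6, 8), (7, 0), (7, 2), (8, 2), (8, 5), (10, 1), (10, 5)}; count = 10.

For each of the 121 pairs (x, y) ∈ F_11², evaluate f(x, y) mod 11. Record the zeros.
  x = 0: [0↦2, 1↦4, 2↦10, 3↦9, 4↦1, 5↦8, 6↦8, 7↦1, 8↦9, 9↦10, 10↦4]  zeros at y ∈ ∅
  x = 1: [0↦3, 1↦6, 2↦2, 3↦2, 4↦6, 5↦3, 6↦4, 7↦9, 8↦7, 9↦9, 10↦4]  zeros at y ∈ ∅
  x = 2: [0↦2, 1↦6, 2↦3, 3↦4, 4↦9, 5↦7, 6↦9, 7↦4, 8↦3, 9↦6, 10↦2]  zeros at y ∈ ∅
  x = 3: [0↦10, 1↦4, 2↦2, 3↦4, 4↦10, 5↦9, 6↦1, 7↦8, 8↦8, 9↦1, 10↦9]  zeros at y ∈ ∅
  x = 4: [0↦5, 1↦0, 2↦10, 3↦2, 4↦9, 5↦9, 6↦2, 7↦10, 8↦0, 9↦5, 10↦3]  zeros at y ∈ {1, 8}
  x = 5: [0↦9, 1↦5, 2↦5, 3↦9, 4↦6, 5↦7, 6↦1, 7↦10, 8↦1, 9↦7, 10↦6]  zeros at y ∈ ∅
  x = 6: [0↦0, 1↦8, 2↦9, 3↦3, 4↦1, 5↦3, 6↦9, 7↦8, 8↦0, 9↦7, 10↦7]  zeros at y ∈ {0, 8}
  x = 7: [0↦0, 1↦9, 2↦0, 3↦6, 4↦5, 5↦8, 6↦4, 7↦4, 8↦8, 9↦5, 10↦6]  zeros at y ∈ {0, 2}
  x = 8: [0↦9, 1↦8, 2↦0, 3↦7, 4↦7, 5↦0, 6↦8, 7↦9, 8↦3, 9↦1, 10↦3]  zeros at y ∈ {2, 5}
  x = 9: [0↦5, 1↦5, 2↦9, 3↦6, 4↦7, 5↦1, 6↦10, 7↦1, 8↦7, 9↦6, 10↦9]  zeros at y ∈ ∅
  x = 10: [0↦10, 1↦0, 2↦5, 3↦3, 4↦5, 5↦0, 6↦10, 7↦2, 8↦9, 9↦9, 10↦2]  zeros at y ∈ {1, 5}
Collecting zeros: affine points = {(4, 1), (4, 8), (6, 0), (6, 8), (7, 0), (7, 2), (8, 2), (8, 5), (10, 1), (10, 5)}.
Total count |C(F_11)_aff| = 10.


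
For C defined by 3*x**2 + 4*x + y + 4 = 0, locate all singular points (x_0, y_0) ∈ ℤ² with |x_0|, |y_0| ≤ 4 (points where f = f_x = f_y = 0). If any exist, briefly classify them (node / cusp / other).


No singular points in the scanned grid; C is smooth there.

Compute partial derivatives:
  f_x = 6*x + 4.
  f_y = 1.
f_y = 1 is a nonzero constant, so f_y never vanishes: no point (x, y) can satisfy f = f_x = f_y = 0. In particular no (x, y) ∈ {−4, ..., 4}² is singular; the curve is smooth.


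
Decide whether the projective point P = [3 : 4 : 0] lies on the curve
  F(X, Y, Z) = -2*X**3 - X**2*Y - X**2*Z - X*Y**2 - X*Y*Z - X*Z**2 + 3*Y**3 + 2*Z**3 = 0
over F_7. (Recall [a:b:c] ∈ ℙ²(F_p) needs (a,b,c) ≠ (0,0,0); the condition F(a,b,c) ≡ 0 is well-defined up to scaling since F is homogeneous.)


F(3,4,0) ≡ 5 (mod 7); P is NOT on the curve.

Evaluate F(3, 4, 0) term-by-term (mod 7).
  -2*X**3 ↦ -2·27·1·1 = -54
  -X**2*Y ↦ -1·9·4·1 = -36
  -X**2*Z ↦ -1·9·1·0 = 0
  -X*Y**2 ↦ -1·3·16·1 = -48
  -X*Y*Z ↦ -1·3·4·0 = 0
  -X*Z**2 ↦ -1·3·1·0 = 0
  3*Y**3 ↦ 3·1·64·1 = 192
  2*Z**3 ↦ 2·1·1·0 = 0
Sum: F(3, 4, 0) = (-54) + (-36) + (0) + (-48) + (0) + (0) + (192) + (0) = 54.
Reducing mod 7: 54 ≡ 5 (mod 7).
Since F(a, b, c) ≡ 5 ≠ 0 (mod 7), P does NOT lie on the curve.


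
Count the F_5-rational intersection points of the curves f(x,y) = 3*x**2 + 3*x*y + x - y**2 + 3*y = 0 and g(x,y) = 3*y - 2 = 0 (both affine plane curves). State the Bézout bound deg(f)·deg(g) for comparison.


Common zeros: ∅; count = 0; Bézout bound = 2.

deg(f) = 2, deg(g) = 1, so Bézout bound = 2.
Scan x ∈ F_5. For each x, list the y ∈ F_5 with f(x, y) ≡ 0 and those with g(x, y) ≡ 0 (mod 5); the common zeros in that column are the intersection.
  x = 0: f ≡ 0 at y ∈ {0, 3}; g ≡ 0 at y ∈ {4}; common: ∅.
  x = 1: f ≡ 0 at y ∈ ∅; g ≡ 0 at y ∈ {4}; common: ∅.
  x = 2: f ≡ 0 at y ∈ ∅; g ≡ 0 at y ∈ {4}; common: ∅.
  x = 3: f ≡ 0 at y ∈ {0, 2}; g ≡ 0 at y ∈ {4}; common: ∅.
  x = 4: f ≡ 0 at y ∈ ∅; g ≡ 0 at y ∈ {4}; common: ∅.
Collecting: common zeros = ∅, so the count is 0.
Comparison with the Bézout bound: 0 ≤ 2 = deg(f)·deg(g), as expected for curves with no common component (the affine F_5-count falls short of the bound because intersections may lie at infinity, over extension fields, or carry multiplicity).


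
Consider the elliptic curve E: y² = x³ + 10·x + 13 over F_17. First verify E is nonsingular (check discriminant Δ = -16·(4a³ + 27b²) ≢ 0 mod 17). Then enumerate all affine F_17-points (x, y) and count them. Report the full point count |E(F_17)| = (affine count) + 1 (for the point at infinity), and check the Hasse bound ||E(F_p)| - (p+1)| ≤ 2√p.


Affine points = {(0, 8), (0, 9), (3, 6), (3, 11), (4, 7), (4, 10), (5, 1), (5, 16), (6, 0), (7, 1), (7, 16), (9, 4), (9, 13), (10, 5), (10, 12), (11, 3), (11, 14), (12, 5), (12, 12), (15, 6), (15, 11), (16, 6), (16, 11)}; affine count = 23; |E(F_17)| = 24.

Discriminant check: Δ ∝ 4a³ + 27b² = 4·10³ + 27·13² = 4·1000 + 27·169 ≡ 12 (mod 17). Nonzero ⇒ E is nonsingular.
For each x ∈ F_17, compute rhs = x³ + 10·x + 13 mod 17, then count y ∈ F_17 with y² ≡ rhs.
  x = 0: rhs = 13, matching y values: 8, 9 (2 points).
  x = 1: rhs = 7, matching y values: none (0 points).
  x = 2: rhs = 7, matching y values: none (0 points).
  x = 3: rhs = 2, matching y values: 6, 11 (2 points).
  x = 4: rhs = 15, matching y values: 7, 10 (2 points).
  x = 5: rhs = 1, matching y values: 1, 16 (2 points).
  x = 6: rhs = 0, matching y values: 0 (1 points).
  x = 7: rhs = 1, matching y values: 1, 16 (2 points).
  x = 8: rhs = 10, matching y values: none (0 points).
  x = 9: rhs = 16, matching y values: 4, 13 (2 points).
  x = 10: rhs = 8, matching y values: 5, 12 (2 points).
  x = 11: rhs = 9, matching y values: 3, 14 (2 points).
  x = 12: rhs = 8, matching y values: 5, 12 (2 points).
  x = 13: rhs = 11, matching y values: none (0 points).
  x = 14: rhs = 7, matching y values: none (0 points).
  x = 15: rhs = 2, matching y values: 6, 11 (2 points).
  x = 16: rhs = 2, matching y values: 6, 11 (2 points).
Total affine count: 23.
Full point count |E(F_17)| = 23 + 1 = 24.
Hasse bound: |24 − (17+1)| = |6| = 6 ≤ 2√17 ≈ 8.2462 ✓.


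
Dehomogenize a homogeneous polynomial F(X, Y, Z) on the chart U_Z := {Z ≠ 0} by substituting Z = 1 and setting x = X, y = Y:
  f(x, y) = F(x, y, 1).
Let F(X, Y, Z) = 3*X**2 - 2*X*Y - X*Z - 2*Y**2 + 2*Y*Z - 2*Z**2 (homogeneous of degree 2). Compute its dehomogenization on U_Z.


f(x, y) = 3*x**2 - 2*x*y - x - 2*y**2 + 2*y - 2

On U_Z we set Z = 1. Each monomial c·X^i·Y^j·Z^k in F becomes c·x^i·y^j·1^k = c·x^i·y^j.
Substituting Z = 1: F(X, Y, 1) = 3*x**2 - 2*x*y - x - 2*y**2 + 2*y - 2.
Note: deg(f) ≤ deg(F) = 2; strict inequality happens when F is divisible by Z (lost terms).


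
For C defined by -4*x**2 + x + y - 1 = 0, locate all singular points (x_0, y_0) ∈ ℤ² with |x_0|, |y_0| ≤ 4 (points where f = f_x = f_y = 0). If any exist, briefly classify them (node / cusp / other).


No singular points in the scanned grid; C is smooth there.

Compute partial derivatives:
  f_x = 1 - 8*x.
  f_y = 1.
f_y = 1 is a nonzero constant, so f_y never vanishes: no point (x, y) can satisfy f = f_x = f_y = 0. In particular no (x, y) ∈ {−4, ..., 4}² is singular; the curve is smooth.


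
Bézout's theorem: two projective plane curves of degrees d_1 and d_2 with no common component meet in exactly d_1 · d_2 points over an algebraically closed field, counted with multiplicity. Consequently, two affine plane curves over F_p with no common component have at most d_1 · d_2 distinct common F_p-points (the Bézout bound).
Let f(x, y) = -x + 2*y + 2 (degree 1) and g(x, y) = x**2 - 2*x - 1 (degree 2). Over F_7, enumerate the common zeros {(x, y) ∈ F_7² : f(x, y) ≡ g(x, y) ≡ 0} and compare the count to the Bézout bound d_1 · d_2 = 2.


Common zeros: {(4, 1), (5, 5)}; count = 2; Bézout bound = 2.

deg(f) = 1, deg(g) = 2, so Bézout bound = 2.
Scan x ∈ F_7. For each x, list the y ∈ F_7 with f(x, y) ≡ 0 and those with g(x, y) ≡ 0 (mod 7); the common zeros in that column are the intersection.
  x = 0: f ≡ 0 at y ∈ {6}; g ≡ 0 at y ∈ ∅; common: ∅.
  x = 1: f ≡ 0 at y ∈ {3}; g ≡ 0 at y ∈ ∅; common: ∅.
  x = 2: f ≡ 0 at y ∈ {0}; g ≡ 0 at y ∈ ∅; common: ∅.
  x = 3: f ≡ 0 at y ∈ {4}; g ≡ 0 at y ∈ ∅; common: ∅.
  x = 4: f ≡ 0 at y ∈ {1}; g ≡ 0 at y ∈ {0, 1, 2, 3, 4, 5, 6}; common: {1}.
  x = 5: f ≡ 0 at y ∈ {5}; g ≡ 0 at y ∈ {0, 1, 2, 3, 4, 5, 6}; common: {5}.
  x = 6: f ≡ 0 at y ∈ {2}; g ≡ 0 at y ∈ ∅; common: ∅.
Collecting: common zeros = {(4, 1), (5, 5)}, so the count is 2.
Comparison with the Bézout bound: 2 ≤ 2 = deg(f)·deg(g), as expected for curves with no common component (the bound is attained).


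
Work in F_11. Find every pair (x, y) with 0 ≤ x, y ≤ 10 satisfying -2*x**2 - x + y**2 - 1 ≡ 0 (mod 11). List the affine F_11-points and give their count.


Affine F_11-points: {(0, 1), (0, 10), (1, 2), (1, 9), (2, 0), (3, 0), (4, 2), (4, 9), (5, 1), (5, 10), (8, 4), (8, 7)}; count = 12.

For each of the 121 pairs (x, y) ∈ F_11², evaluate f(x, y) mod 11. Record the zeros.
  x = 0: [0↦10, 1↦0, 2↦3, 3↦8, 4↦4, 5↦2, 6↦2, 7↦4, 8↦8, 9↦3, 10↦0]  zeros at y ∈ {1, 10}
  x = 1: [0↦7, 1↦8, 2↦0, 3↦5, 4↦1, 5↦10, 6↦10, 7↦1, 8↦5, 9↦0, 10↦8]  zeros at y ∈ {2, 9}
  x = 2: [0↦0, 1↦1, 2↦4, 3↦9, 4↦5, 5↦3, 6↦3, 7↦5, 8↦9, 9↦4, 10↦1]  zeros at y ∈ {0}
  x = 3: [0↦0, 1↦1, 2↦4, 3↦9, 4↦5, 5↦3, 6↦3, 7↦5, 8↦9, 9↦4, 10↦1]  zeros at y ∈ {0}
  x = 4: [0↦7, 1↦8, 2↦0, 3↦5, 4↦1, 5↦10, 6↦10, 7↦1, 8↦5, 9↦0, 10↦8]  zeros at y ∈ {2, 9}
  x = 5: [0↦10, 1↦0, 2↦3, 3↦8, 4↦4, 5↦2, 6↦2, 7↦4, 8↦8, 9↦3, 10↦0]  zeros at y ∈ {1, 10}
  x = 6: [0↦9, 1↦10, 2↦2, 3↦7, 4↦3, 5↦1, 6↦1, 7↦3, 8↦7, 9↦2, 10↦10]  zeros at y ∈ ∅
  x = 7: [0↦4, 1↦5, 2↦8, 3↦2, 4↦9, 5↦7, 6↦7, 7↦9, 8↦2, 9↦8, 10↦5]  zeros at y ∈ ∅
  x = 8: [0↦6, 1↦7, 2↦10, 3↦4, 4↦0, 5↦9, 6↦9, 7↦0, 8↦4, 9↦10, 10↦7]  zeros at y ∈ {4, 7}
  x = 9: [0↦4, 1↦5, 2↦8, 3↦2, 4↦9, 5↦7, 6↦7, 7↦9, 8↦2, 9↦8, 10↦5]  zeros at y ∈ ∅
  x = 10: [0↦9, 1↦10, 2↦2, 3↦7, 4↦3, 5↦1, 6↦1, 7↦3, 8↦7, 9↦2, 10↦10]  zeros at y ∈ ∅
Collecting zeros: affine points = {(0, 1), (0, 10), (1, 2), (1, 9), (2, 0), (3, 0), (4, 2), (4, 9), (5, 1), (5, 10), (8, 4), (8, 7)}.
Total count |C(F_11)_aff| = 12.


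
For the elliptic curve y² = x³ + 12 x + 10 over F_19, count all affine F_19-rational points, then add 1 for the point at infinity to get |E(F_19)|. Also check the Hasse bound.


Affine points = {(1, 2), (1, 17), (2, 2), (2, 17), (3, 4), (3, 15), (5, 9), (5, 10), (7, 0), (9, 7), (9, 12), (10, 3), (10, 16), (12, 1), (12, 18), (13, 8), (13, 11), (16, 2), (16, 17), (17, 4), (17, 15), (18, 4), (18, 15)}; affine count = 23; |E(F_19)| = 24.

Discriminant check: Δ ∝ 4a³ + 27b² = 4·12³ + 27·10² = 4·1728 + 27·100 ≡ 17 (mod 19). Nonzero ⇒ E is nonsingular.
For each x ∈ F_19, compute rhs = x³ + 12·x + 10 mod 19, then count y ∈ F_19 with y² ≡ rhs.
  x = 0: rhs = 10, matching y values: none (0 points).
  x = 1: rhs = 4, matching y values: 2, 17 (2 points).
  x = 2: rhs = 4, matching y values: 2, 17 (2 points).
  x = 3: rhs = 16, matching y values: 4, 15 (2 points).
  x = 4: rhs = 8, matching y values: none (0 points).
  x = 5: rhs = 5, matching y values: 9, 10 (2 points).
  x = 6: rhs = 13, matching y values: none (0 points).
  x = 7: rhs = 0, matching y values: 0 (1 points).
  x = 8: rhs = 10, matching y values: none (0 points).
  x = 9: rhs = 11, matching y values: 7, 12 (2 points).
  x = 10: rhs = 9, matching y values: 3, 16 (2 points).
  x = 11: rhs = 10, matching y values: none (0 points).
  x = 12: rhs = 1, matching y values: 1, 18 (2 points).
  x = 13: rhs = 7, matching y values: 8, 11 (2 points).
  x = 14: rhs = 15, matching y values: none (0 points).
  x = 15: rhs = 12, matching y values: none (0 points).
  x = 16: rhs = 4, matching y values: 2, 17 (2 points).
  x = 17: rhs = 16, matching y values: 4, 15 (2 points).
  x = 18: rhs = 16, matching y values: 4, 15 (2 points).
Total affine count: 23.
Full point count |E(F_19)| = 23 + 1 = 24.
Hasse bound: |24 − (19+1)| = |4| = 4 ≤ 2√19 ≈ 8.7178 ✓.


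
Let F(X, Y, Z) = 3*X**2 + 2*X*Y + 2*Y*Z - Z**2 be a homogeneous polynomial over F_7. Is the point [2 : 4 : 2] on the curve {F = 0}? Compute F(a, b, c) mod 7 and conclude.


F(2,4,2) ≡ 5 (mod 7); P is NOT on the curve.

Evaluate F(2, 4, 2) term-by-term (mod 7).
  3*X**2 ↦ 3·4·1·1 = 12
  2*X*Y ↦ 2·2·4·1 = 16
  2*Y*Z ↦ 2·1·4·2 = 16
  -Z**2 ↦ -1·1·1·4 = -4
Sum: F(2, 4, 2) = (12) + (16) + (16) + (-4) = 40.
Reducing mod 7: 40 ≡ 5 (mod 7).
Since F(a, b, c) ≡ 5 ≠ 0 (mod 7), P does NOT lie on the curve.


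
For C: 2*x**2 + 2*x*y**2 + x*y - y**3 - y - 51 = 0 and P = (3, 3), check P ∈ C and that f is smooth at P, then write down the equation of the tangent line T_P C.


Tangent line at P: 33*x + 11*y - 132 = 0.

Step 1: f(3, 3) = 0, so P lies on C.
Step 2: partial derivatives
  f_x(x, y) = 4*x + 2*y**2 + y, f_y(x, y) = 4*x*y + x - 3*y**2 - 1.
  f_x(P) = 33, f_y(P) = 11 (gradient nonzero, so P is smooth).
Step 3: tangent line at P: 33·(x − 3) + 11·(y − 3) = 0.
Expanding: 33*x + 11*y - 132 = 0.


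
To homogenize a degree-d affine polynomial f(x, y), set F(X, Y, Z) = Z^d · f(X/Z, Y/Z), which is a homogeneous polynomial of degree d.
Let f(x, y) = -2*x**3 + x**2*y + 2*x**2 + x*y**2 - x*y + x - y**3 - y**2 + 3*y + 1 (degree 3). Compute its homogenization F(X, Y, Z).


F(X, Y, Z) = -2*X**3 + X**2*Y + 2*X**2*Z + X*Y**2 - X*Y*Z + X*Z**2 - Y**3 - Y**2*Z + 3*Y*Z**2 + Z**3

deg(f) = 3.
Substitute x = X/Z, y = Y/Z into f, then multiply by Z^3.
  monomial -2·x^3·y^0 ↦ -2·X^3·Y^0·Z^0.
  monomial 1·x^2·y^1 ↦ 1·X^2·Y^1·Z^0.
  monomial 2·x^2·y^0 ↦ 2·X^2·Y^0·Z^1.
  monomial 1·x^1·y^2 ↦ 1·X^1·Y^2·Z^0.
  monomial -1·x^1·y^1 ↦ -1·X^1·Y^1·Z^1.
  monomial 1·x^1·y^0 ↦ 1·X^1·Y^0·Z^2.
  monomial -1·x^0·y^3 ↦ -1·X^0·Y^3·Z^0.
  monomial -1·x^0·y^2 ↦ -1·X^0·Y^2·Z^1.
  monomial 3·x^0·y^1 ↦ 3·X^0·Y^1·Z^2.
  monomial 1·x^0·y^0 ↦ 1·X^0·Y^0·Z^3.
Collecting: F(X, Y, Z) = -2*X**3 + X**2*Y + 2*X**2*Z + X*Y**2 - X*Y*Z + X*Z**2 - Y**3 - Y**2*Z + 3*Y*Z**2 + Z**3.


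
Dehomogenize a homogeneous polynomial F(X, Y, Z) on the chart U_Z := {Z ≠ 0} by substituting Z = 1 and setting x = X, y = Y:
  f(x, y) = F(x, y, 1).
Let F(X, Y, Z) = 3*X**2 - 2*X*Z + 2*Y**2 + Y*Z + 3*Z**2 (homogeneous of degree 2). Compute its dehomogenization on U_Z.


f(x, y) = 3*x**2 - 2*x + 2*y**2 + y + 3

On U_Z we set Z = 1. Each monomial c·X^i·Y^j·Z^k in F becomes c·x^i·y^j·1^k = c·x^i·y^j.
Substituting Z = 1: F(X, Y, 1) = 3*x**2 - 2*x + 2*y**2 + y + 3.
Note: deg(f) ≤ deg(F) = 2; strict inequality happens when F is divisible by Z (lost terms).


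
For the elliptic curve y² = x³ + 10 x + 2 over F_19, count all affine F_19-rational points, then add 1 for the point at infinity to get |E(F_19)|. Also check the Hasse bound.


Affine points = {(2, 7), (2, 12), (4, 7), (4, 12), (5, 5), (5, 14), (7, 4), (7, 15), (8, 9), (8, 10), (9, 2), (9, 17), (10, 0), (12, 8), (12, 11), (13, 7), (13, 12), (14, 6), (14, 13)}; affine count = 19; |E(F_19)| = 20.

Discriminant check: Δ ∝ 4a³ + 27b² = 4·10³ + 27·2² = 4·1000 + 27·4 ≡ 4 (mod 19). Nonzero ⇒ E is nonsingular.
For each x ∈ F_19, compute rhs = x³ + 10·x + 2 mod 19, then count y ∈ F_19 with y² ≡ rhs.
  x = 0: rhs = 2, matching y values: none (0 points).
  x = 1: rhs = 13, matching y values: none (0 points).
  x = 2: rhs = 11, matching y values: 7, 12 (2 points).
  x = 3: rhs = 2, matching y values: none (0 points).
  x = 4: rhs = 11, matching y values: 7, 12 (2 points).
  x = 5: rhs = 6, matching y values: 5, 14 (2 points).
  x = 6: rhs = 12, matching y values: none (0 points).
  x = 7: rhs = 16, matching y values: 4, 15 (2 points).
  x = 8: rhs = 5, matching y values: 9, 10 (2 points).
  x = 9: rhs = 4, matching y values: 2, 17 (2 points).
  x = 10: rhs = 0, matching y values: 0 (1 points).
  x = 11: rhs = 18, matching y values: none (0 points).
  x = 12: rhs = 7, matching y values: 8, 11 (2 points).
  x = 13: rhs = 11, matching y values: 7, 12 (2 points).
  x = 14: rhs = 17, matching y values: 6, 13 (2 points).
  x = 15: rhs = 12, matching y values: none (0 points).
  x = 16: rhs = 2, matching y values: none (0 points).
  x = 17: rhs = 12, matching y values: none (0 points).
  x = 18: rhs = 10, matching y values: none (0 points).
Total affine count: 19.
Full point count |E(F_19)| = 19 + 1 = 20.
Hasse bound: |20 − (19+1)| = |0| = 0 ≤ 2√19 ≈ 8.7178 ✓.


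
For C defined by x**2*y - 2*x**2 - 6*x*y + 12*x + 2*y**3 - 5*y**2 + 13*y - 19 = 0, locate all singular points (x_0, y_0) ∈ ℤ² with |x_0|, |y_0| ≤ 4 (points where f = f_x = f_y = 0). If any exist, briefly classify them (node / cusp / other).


Singular points: {(3, 1)}; classification: node.

Compute partial derivatives:
  f_x = 2*x*y - 4*x - 6*y + 12.
  f_y = x**2 - 6*x + 6*y**2 - 10*y + 13.
Scan x_0 ∈ {−4, ..., 4}. For each x_0, f_y(x_0, y) is a polynomial in y; find its integer roots y ∈ {−4, ..., 4}, then test f_x and f at those candidates.
  x = -4: f_y(-4, y) = 6*y**2 - 10*y + 53; no integer root y with |y| ≤ 4.
  x = -3: f_y(-3, y) = 6*y**2 - 10*y + 40; no integer root y with |y| ≤ 4.
  x = -2: f_y(-2, y) = 6*y**2 - 10*y + 29; no integer root y with |y| ≤ 4.
  x = -1: f_y(-1, y) = 6*y**2 - 10*y + 20; no integer root y with |y| ≤ 4.
  x = 0: f_y(0, y) = 6*y**2 - 10*y + 13; no integer root y with |y| ≤ 4.
  x = 1: f_y(1, y) = 6*y**2 - 10*y + 8; no integer root y with |y| ≤ 4.
  x = 2: f_y(2, y) = 6*y**2 - 10*y + 5; no integer root y with |y| ≤ 4.
  x = 3: f_y(3, y) = 6*y**2 - 10*y + 4; vanishes at y ∈ {1}. (3, 1): f_x = 0, f = 0 — SINGULAR.
  x = 4: f_y(4, y) = 6*y**2 - 10*y + 5; no integer root y with |y| ≤ 4.
Only singular point on the grid: (3, 1).
Classify: substitute x = 3 + u, y = 1 + v and expand: f = u**2*v - u**2 + 2*v**3 + v**2.
No constant or linear terms (consistent with a singular point). Quadratic part: -u**2 + v**2. Cubic part: u**2*v + 2*v**3.
The quadratic part v**2 - u**2 = (v − u)(v + u) splits into two distinct linear factors, so there are two distinct tangent lines y − 1 = ±(x − 3) — this is a node (ordinary double point).
Classification: node.


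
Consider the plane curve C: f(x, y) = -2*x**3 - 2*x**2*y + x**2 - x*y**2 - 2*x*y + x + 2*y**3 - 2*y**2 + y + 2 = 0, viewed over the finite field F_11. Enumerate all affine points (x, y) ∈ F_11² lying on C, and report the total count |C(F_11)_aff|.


Affine F_11-points: {(1, 2), (1, 6), (1, 10), (3, 1), (7, 10), (10, 10)}; count = 6.

For each of the 121 pairs (x, y) ∈ F_11², evaluate f(x, y) mod 11. Record the zeros.
  x = 0: [0↦2, 1↦3, 2↦1, 3↦8, 4↦3, 5↦9, 6↦5, 7↦3, 8↦4, 9↦9, 10↦8]  zeros at y ∈ ∅
  x = 1: [0↦2, 1↦9, 2↦0, 3↦9, 4↦4, 5↦8, 6↦0, 7↦3, 8↦7, 9↦2, 10↦0]  zeros at y ∈ {2, 6, 10}
  x = 2: [0↦3, 1↦1, 2↦3, 3↦10, 4↦1, 5↦10, 6↦5, 7↦9, 8↦1, 9↦4, 10↦8]  zeros at y ∈ ∅
  x = 3: [0↦4, 1↦0, 2↦9, 3↦10, 4↦4, 5↦3, 6↦8, 7↦9, 8↦7, 9↦3, 10↦9]  zeros at y ∈ {1}
  x = 4: [0↦4, 1↦5, 2↦6, 3↦8, 4↦1, 5↦8, 6↦8, 7↦2, 8↦2, 9↦9, 10↦2]  zeros at y ∈ ∅
  x = 5: [0↦2, 1↦4, 2↦4, 3↦3, 4↦2, 5↦2, 6↦4, 7↦9, 8↦7, 9↦10, 10↦8]  zeros at y ∈ ∅
  x = 6: [0↦8, 1↦7, 2↦2, 3↦5, 4↦6, 5↦6, 6↦6, 7↦7, 8↦10, 9↦5, 10↦4]  zeros at y ∈ ∅
  x = 7: [0↦10, 1↦2, 2↦10, 3↦2, 4↦1, 5↦8, 6↦2, 7↦6, 8↦10, 9↦4, 10↦0]  zeros at y ∈ {10}
  x = 8: [0↦7, 1↦10, 2↦5, 3↦4, 4↦8, 5↦7, 6↦2, 7↦5, 8↦6, 9↦6, 10↦6]  zeros at y ∈ ∅
  x = 9: [0↦9, 1↦8, 2↦8, 3↦10, 4↦4, 5↦2, 6↦5, 7↦3, 8↦8, 9↦10, 10↦10]  zeros at y ∈ ∅
  x = 10: [0↦4, 1↦6, 2↦7, 3↦8, 4↦10, 5↦3, 6↦10, 7↦10, 8↦4, 9↦4, 10↦0]  zeros at y ∈ {10}
Collecting zeros: affine points = {(1, 2), (1, 6), (1, 10), (3, 1), (7, 10), (10, 10)}.
Total count |C(F_11)_aff| = 6.


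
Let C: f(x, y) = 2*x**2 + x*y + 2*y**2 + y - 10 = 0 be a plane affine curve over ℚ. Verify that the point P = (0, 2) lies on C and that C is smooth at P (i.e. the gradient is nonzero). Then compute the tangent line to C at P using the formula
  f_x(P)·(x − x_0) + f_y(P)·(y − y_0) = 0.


Tangent line at P: 2*x + 9*y - 18 = 0.

Step 1: f(0, 2) = 0, so P lies on C.
Step 2: partial derivatives
  f_x(x, y) = 4*x + y, f_y(x, y) = x + 4*y + 1.
  f_x(P) = 2, f_y(P) = 9 (gradient nonzero, so P is smooth).
Step 3: tangent line at P: 2·(x − 0) + 9·(y − 2) = 0.
Expanding: 2*x + 9*y - 18 = 0.


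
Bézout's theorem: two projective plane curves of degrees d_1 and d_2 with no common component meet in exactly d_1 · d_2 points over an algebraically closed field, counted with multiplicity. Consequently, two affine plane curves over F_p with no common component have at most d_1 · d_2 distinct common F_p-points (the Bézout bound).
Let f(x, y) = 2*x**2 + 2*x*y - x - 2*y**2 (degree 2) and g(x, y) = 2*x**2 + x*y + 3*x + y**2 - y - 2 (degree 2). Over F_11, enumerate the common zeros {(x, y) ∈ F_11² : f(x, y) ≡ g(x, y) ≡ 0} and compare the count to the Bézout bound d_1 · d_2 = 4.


Common zeros: {(6, 0), (6, 6)}; count = 2; Bézout bound = 4.

deg(f) = 2, deg(g) = 2, so Bézout bound = 4.
Scan x ∈ F_11. For each x, list the y ∈ F_11 with f(x, y) ≡ 0 and those with g(x, y) ≡ 0 (mod 11); the common zeros in that column are the intersection.
  x = 0: f ≡ 0 at y ∈ {0}; g ≡ 0 at y ∈ {2, 10}; common: ∅.
  x = 1: f ≡ 0 at y ∈ {3, 9}; g ≡ 0 at y ∈ ∅; common: ∅.
  x = 2: f ≡ 0 at y ∈ {3, 10}; g ≡ 0 at y ∈ ∅; common: ∅.
  x = 3: f ≡ 0 at y ∈ ∅; g ≡ 0 at y ∈ {2, 7}; common: ∅.
  x = 4: f ≡ 0 at y ∈ ∅; g ≡ 0 at y ∈ ∅; common: ∅.
  x = 5: f ≡ 0 at y ∈ {6, 10}; g ≡ 0 at y ∈ ∅; common: ∅.
  x = 6: f ≡ 0 at y ∈ {0, 6}; g ≡ 0 at y ∈ {0, 6}; common: {0, 6}.
  x = 7: f ≡ 0 at y ∈ {9}; g ≡ 0 at y ∈ ∅; common: ∅.
  x = 8: f ≡ 0 at y ∈ ∅; g ≡ 0 at y ∈ ∅; common: ∅.
  x = 9: f ≡ 0 at y ∈ ∅; g ≡ 0 at y ∈ {0, 3}; common: ∅.
  x = 10: f ≡ 0 at y ∈ ∅; g ≡ 0 at y ∈ {3, 10}; common: ∅.
Collecting: common zeros = {(6, 0), (6, 6)}, so the count is 2.
Comparison with the Bézout bound: 2 ≤ 4 = deg(f)·deg(g), as expected for curves with no common component (the affine F_11-count falls short of the bound because intersections may lie at infinity, over extension fields, or carry multiplicity).


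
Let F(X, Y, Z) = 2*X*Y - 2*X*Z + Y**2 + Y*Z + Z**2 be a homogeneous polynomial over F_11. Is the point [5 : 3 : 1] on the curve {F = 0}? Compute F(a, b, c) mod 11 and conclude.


F(5,3,1) ≡ 0 (mod 11); P is on the curve.

Evaluate F(5, 3, 1) term-by-term (mod 11).
  2*X*Y ↦ 2·5·3·1 = 30
  -2*X*Z ↦ -2·5·1·1 = -10
  Y**2 ↦ 1·1·9·1 = 9
  Y*Z ↦ 1·1·3·1 = 3
  Z**2 ↦ 1·1·1·1 = 1
Sum: F(5, 3, 1) = (30) + (-10) + (9) + (3) + (1) = 33.
Reducing mod 11: 33 ≡ 0 (mod 11).
Since F(a, b, c) ≡ 0 (mod 11), P lies on the curve.


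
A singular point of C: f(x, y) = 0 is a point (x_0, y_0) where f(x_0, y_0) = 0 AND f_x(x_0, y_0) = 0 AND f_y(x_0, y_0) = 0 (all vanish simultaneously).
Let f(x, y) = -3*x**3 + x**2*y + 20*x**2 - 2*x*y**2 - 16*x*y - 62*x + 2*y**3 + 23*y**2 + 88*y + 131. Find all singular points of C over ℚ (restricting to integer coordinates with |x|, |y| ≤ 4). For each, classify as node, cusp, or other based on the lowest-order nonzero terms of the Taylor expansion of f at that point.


Singular points: {(2, -3)}; classification: node.

Compute partial derivatives:
  f_x = -9*x**2 + 2*x*y + 40*x - 2*y**2 - 16*y - 62.
  f_y = x**2 - 4*x*y - 16*x + 6*y**2 + 46*y + 88.
Scan x_0 ∈ {−4, ..., 4}. For each x_0, f_y(x_0, y) is a polynomial in y; find its integer roots y ∈ {−4, ..., 4}, then test f_x and f at those candidates.
  x = -4: f_y(-4, y) = 6*y**2 + 62*y + 168; no integer root y with |y| ≤ 4.
  x = -3: f_y(-3, y) = 6*y**2 + 58*y + 145; no integer root y with |y| ≤ 4.
  x = -2: f_y(-2, y) = 6*y**2 + 54*y + 124; no integer root y with |y| ≤ 4.
  x = -1: f_y(-1, y) = 6*y**2 + 50*y + 105; no integer root y with |y| ≤ 4.
  x = 0: f_y(0, y) = 6*y**2 + 46*y + 88; vanishes at y ∈ {-4}. (0, -4): f_x = -30 ≠ 0.
  x = 1: f_y(1, y) = 6*y**2 + 42*y + 73; no integer root y with |y| ≤ 4.
  x = 2: f_y(2, y) = 6*y**2 + 38*y + 60; vanishes at y ∈ {-3}. (2, -3): f_x = 0, f = 0 — SINGULAR.
  x = 3: f_y(3, y) = 6*y**2 + 34*y + 49; no integer root y with |y| ≤ 4.
  x = 4: f_y(4, y) = 6*y**2 + 30*y + 40; no integer root y with |y| ≤ 4.
Only singular point on the grid: (2, -3).
Classify: substitute x = 2 + u, y = -3 + v and expand: f = -3*u**3 + u**2*v - u**2 - 2*u*v**2 + 2*v**3 + v**2.
No constant or linear terms (consistent with a singular point). Quadratic part: -u**2 + v**2. Cubic part: -3*u**3 + u**2*v - 2*u*v**2 + 2*v**3.
The quadratic part v**2 - u**2 = (v − u)(v + u) splits into two distinct linear factors, so there are two distinct tangent lines y − -3 = ±(x − 2) — this is a node (ordinary double point).
Classification: node.


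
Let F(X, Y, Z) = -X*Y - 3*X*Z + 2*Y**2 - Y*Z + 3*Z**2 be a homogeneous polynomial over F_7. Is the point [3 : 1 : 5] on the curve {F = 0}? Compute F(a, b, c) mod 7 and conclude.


F(3,1,5) ≡ 3 (mod 7); P is NOT on the curve.

Evaluate F(3, 1, 5) term-by-term (mod 7).
  -X*Y ↦ -1·3·1·1 = -3
  -3*X*Z ↦ -3·3·1·5 = -45
  2*Y**2 ↦ 2·1·1·1 = 2
  -Y*Z ↦ -1·1·1·5 = -5
  3*Z**2 ↦ 3·1·1·25 = 75
Sum: F(3, 1, 5) = (-3) + (-45) + (2) + (-5) + (75) = 24.
Reducing mod 7: 24 ≡ 3 (mod 7).
Since F(a, b, c) ≡ 3 ≠ 0 (mod 7), P does NOT lie on the curve.


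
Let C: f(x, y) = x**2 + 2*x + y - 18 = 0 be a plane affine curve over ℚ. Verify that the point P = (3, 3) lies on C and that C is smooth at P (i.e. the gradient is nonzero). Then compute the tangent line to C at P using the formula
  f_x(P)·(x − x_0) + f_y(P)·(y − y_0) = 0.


Tangent line at P: 8*x + y - 27 = 0.

Step 1: f(3, 3) = 0, so P lies on C.
Step 2: partial derivatives
  f_x(x, y) = 2*x + 2, f_y(x, y) = 1.
  f_x(P) = 8, f_y(P) = 1 (gradient nonzero, so P is smooth).
Step 3: tangent line at P: 8·(x − 3) + 1·(y − 3) = 0.
Expanding: 8*x + y - 27 = 0.


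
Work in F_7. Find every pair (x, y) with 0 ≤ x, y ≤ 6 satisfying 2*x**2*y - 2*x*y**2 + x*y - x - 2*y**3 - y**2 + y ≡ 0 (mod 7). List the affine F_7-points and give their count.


Affine F_7-points: {(0, 0), (0, 4), (0, 6), (1, 2), (1, 3), (1, 4), (2, 5), (4, 3), (4, 5), (5, 6), (6, 2)}; count = 11.

For each of the 49 pairs (x, y) ∈ F_7², evaluate f(x, y) mod 7. Record the zeros.
  x = 0: [0↦0, 1↦5, 2↦3, 3↦3, 4↦0, 5↦3, 6↦0]  zeros at y ∈ {0, 4, 6}
  x = 1: [0↦6, 1↦5, 2↦0, 3↦0, 4↦0, 5↦2, 6↦1]  zeros at y ∈ {2, 3, 4}
  x = 2: [0↦5, 1↦2, 2↦5, 3↦2, 4↦2, 5↦0, 6↦5]  zeros at y ∈ {5}
  x = 3: [0↦4, 1↦3, 2↦4, 3↦2, 4↦6, 5↦4, 6↦5]  zeros at y ∈ ∅
  x = 4: [0↦3, 1↦1, 2↦4, 3↦0, 4↦5, 5↦0, 6↦1]  zeros at y ∈ {3, 5}
  x = 5: [0↦2, 1↦3, 2↦5, 3↦3, 4↦6, 5↦2, 6↦0]  zeros at y ∈ {6}
  x = 6: [0↦1, 1↦2, 2↦0, 3↦4, 4↦2, 5↦3, 6↦2]  zeros at y ∈ {2}
Collecting zeros: affine points = {(0, 0), (0, 4), (0, 6), (1, 2), (1, 3), (1, 4), (2, 5), (4, 3), (4, 5), (5, 6), (6, 2)}.
Total count |C(F_7)_aff| = 11.


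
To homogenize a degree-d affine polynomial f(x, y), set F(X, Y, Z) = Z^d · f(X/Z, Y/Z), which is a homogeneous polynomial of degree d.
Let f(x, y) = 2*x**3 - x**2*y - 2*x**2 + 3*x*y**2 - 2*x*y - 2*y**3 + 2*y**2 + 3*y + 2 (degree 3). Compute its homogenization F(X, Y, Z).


F(X, Y, Z) = 2*X**3 - X**2*Y - 2*X**2*Z + 3*X*Y**2 - 2*X*Y*Z - 2*Y**3 + 2*Y**2*Z + 3*Y*Z**2 + 2*Z**3

deg(f) = 3.
Substitute x = X/Z, y = Y/Z into f, then multiply by Z^3.
  monomial 2·x^3·y^0 ↦ 2·X^3·Y^0·Z^0.
  monomial -1·x^2·y^1 ↦ -1·X^2·Y^1·Z^0.
  monomial -2·x^2·y^0 ↦ -2·X^2·Y^0·Z^1.
  monomial 3·x^1·y^2 ↦ 3·X^1·Y^2·Z^0.
  monomial -2·x^1·y^1 ↦ -2·X^1·Y^1·Z^1.
  monomial -2·x^0·y^3 ↦ -2·X^0·Y^3·Z^0.
  monomial 2·x^0·y^2 ↦ 2·X^0·Y^2·Z^1.
  monomial 3·x^0·y^1 ↦ 3·X^0·Y^1·Z^2.
  monomial 2·x^0·y^0 ↦ 2·X^0·Y^0·Z^3.
Collecting: F(X, Y, Z) = 2*X**3 - X**2*Y - 2*X**2*Z + 3*X*Y**2 - 2*X*Y*Z - 2*Y**3 + 2*Y**2*Z + 3*Y*Z**2 + 2*Z**3.


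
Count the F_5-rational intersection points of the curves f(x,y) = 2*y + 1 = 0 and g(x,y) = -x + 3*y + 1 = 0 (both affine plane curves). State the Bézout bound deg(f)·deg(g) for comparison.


Common zeros: {(2, 2)}; count = 1; Bézout bound = 1.

deg(f) = 1, deg(g) = 1, so Bézout bound = 1.
Scan x ∈ F_5. For each x, list the y ∈ F_5 with f(x, y) ≡ 0 and those with g(x, y) ≡ 0 (mod 5); the common zeros in that column are the intersection.
  x = 0: f ≡ 0 at y ∈ {2}; g ≡ 0 at y ∈ {3}; common: ∅.
  x = 1: f ≡ 0 at y ∈ {2}; g ≡ 0 at y ∈ {0}; common: ∅.
  x = 2: f ≡ 0 at y ∈ {2}; g ≡ 0 at y ∈ {2}; common: {2}.
  x = 3: f ≡ 0 at y ∈ {2}; g ≡ 0 at y ∈ {4}; common: ∅.
  x = 4: f ≡ 0 at y ∈ {2}; g ≡ 0 at y ∈ {1}; common: ∅.
Collecting: common zeros = {(2, 2)}, so the count is 1.
Comparison with the Bézout bound: 1 ≤ 1 = deg(f)·deg(g), as expected for curves with no common component (the bound is attained).


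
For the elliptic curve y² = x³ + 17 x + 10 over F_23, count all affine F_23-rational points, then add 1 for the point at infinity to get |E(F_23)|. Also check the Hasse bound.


Affine points = {(2, 11), (2, 12), (4, 2), (4, 21), (5, 6), (5, 17), (6, 11), (6, 12), (7, 9), (7, 14), (9, 8), (9, 15), (13, 6), (13, 17), (14, 5), (14, 18), (15, 11), (15, 12), (16, 10), (16, 13), (19, 4), (19, 19), (20, 1), (20, 22)}; affine count = 24; |E(F_23)| = 25.

Discriminant check: Δ ∝ 4a³ + 27b² = 4·17³ + 27·10² = 4·4913 + 27·100 ≡ 19 (mod 23). Nonzero ⇒ E is nonsingular.
For each x ∈ F_23, compute rhs = x³ + 17·x + 10 mod 23, then count y ∈ F_23 with y² ≡ rhs.
  x = 0: rhs = 10, matching y values: none (0 points).
  x = 1: rhs = 5, matching y values: none (0 points).
  x = 2: rhs = 6, matching y values: 11, 12 (2 points).
  x = 3: rhs = 19, matching y values: none (0 points).
  x = 4: rhs = 4, matching y values: 2, 21 (2 points).
  x = 5: rhs = 13, matching y values: 6, 17 (2 points).
  x = 6: rhs = 6, matching y values: 11, 12 (2 points).
  x = 7: rhs = 12, matching y values: 9, 14 (2 points).
  x = 8: rhs = 14, matching y values: none (0 points).
  x = 9: rhs = 18, matching y values: 8, 15 (2 points).
  x = 10: rhs = 7, matching y values: none (0 points).
  x = 11: rhs = 10, matching y values: none (0 points).
  x = 12: rhs = 10, matching y values: none (0 points).
  x = 13: rhs = 13, matching y values: 6, 17 (2 points).
  x = 14: rhs = 2, matching y values: 5, 18 (2 points).
  x = 15: rhs = 6, matching y values: 11, 12 (2 points).
  x = 16: rhs = 8, matching y values: 10, 13 (2 points).
  x = 17: rhs = 14, matching y values: none (0 points).
  x = 18: rhs = 7, matching y values: none (0 points).
  x = 19: rhs = 16, matching y values: 4, 19 (2 points).
  x = 20: rhs = 1, matching y values: 1, 22 (2 points).
  x = 21: rhs = 14, matching y values: none (0 points).
  x = 22: rhs = 15, matching y values: none (0 points).
Total affine count: 24.
Full point count |E(F_23)| = 24 + 1 = 25.
Hasse bound: |25 − (23+1)| = |1| = 1 ≤ 2√23 ≈ 9.5917 ✓.


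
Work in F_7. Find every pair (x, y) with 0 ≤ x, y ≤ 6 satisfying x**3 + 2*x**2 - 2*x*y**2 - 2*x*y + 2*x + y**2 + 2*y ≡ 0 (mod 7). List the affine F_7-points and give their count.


Affine F_7-points: {(0, 0), (0, 5), (3, 1), (4, 1), (5, 1), (5, 2), (6, 4)}; count = 7.

For each of the 49 pairs (x, y) ∈ F_7², evaluate f(x, y) mod 7. Record the zeros.
  x = 0: [0↦0, 1↦3, 2↦1, 3↦1, 4↦3, 5↦0, 6↦6]  zeros at y ∈ {0, 5}
  x = 1: [0↦5, 1↦4, 2↦1, 3↦3, 4↦3, 5↦1, 6↦4]  zeros at y ∈ ∅
  x = 2: [0↦6, 1↦1, 2↦4, 3↦1, 4↦6, 5↦5, 6↦5]  zeros at y ∈ ∅
  x = 3: [0↦2, 1↦0, 2↦2, 3↦1, 4↦4, 5↦4, 6↦1]  zeros at y ∈ {1}
  x = 4: [0↦6, 1↦0, 2↦1, 3↦2, 4↦3, 5↦4, 6↦5]  zeros at y ∈ {1}
  x = 5: [0↦3, 1↦0, 2↦0, 3↦3, 4↦2, 5↦4, 6↦2]  zeros at y ∈ {1, 2}
  x = 6: [0↦6, 1↦6, 2↦5, 3↦3, 4↦0, 5↦3, 6↦5]  zeros at y ∈ {4}
Collecting zeros: affine points = {(0, 0), (0, 5), (3, 1), (4, 1), (5, 1), (5, 2), (6, 4)}.
Total count |C(F_7)_aff| = 7.


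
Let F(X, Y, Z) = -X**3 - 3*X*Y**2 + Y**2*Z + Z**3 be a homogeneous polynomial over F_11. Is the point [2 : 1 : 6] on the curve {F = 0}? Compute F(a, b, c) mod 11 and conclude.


F(2,1,6) ≡ 10 (mod 11); P is NOT on the curve.

Evaluate F(2, 1, 6) term-by-term (mod 11).
  -X**3 ↦ -1·8·1·1 = -8
  -3*X*Y**2 ↦ -3·2·1·1 = -6
  Y**2*Z ↦ 1·1·1·6 = 6
  Z**3 ↦ 1·1·1·216 = 216
Sum: F(2, 1, 6) = (-8) + (-6) + (6) + (216) = 208.
Reducing mod 11: 208 ≡ 10 (mod 11).
Since F(a, b, c) ≡ 10 ≠ 0 (mod 11), P does NOT lie on the curve.


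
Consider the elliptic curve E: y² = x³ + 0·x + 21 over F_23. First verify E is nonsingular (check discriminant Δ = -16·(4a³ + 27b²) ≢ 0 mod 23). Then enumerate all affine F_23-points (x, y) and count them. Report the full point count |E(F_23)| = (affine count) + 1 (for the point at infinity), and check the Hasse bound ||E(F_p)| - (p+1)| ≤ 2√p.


Affine points = {(2, 11), (2, 12), (3, 5), (3, 18), (4, 4), (4, 19), (5, 10), (5, 13), (8, 2), (8, 21), (10, 3), (10, 20), (11, 8), (11, 15), (12, 1), (12, 22), (16, 0), (17, 9), (17, 14), (19, 7), (19, 16), (21, 6), (21, 17)}; affine count = 23; |E(F_23)| = 24.

Discriminant check: Δ ∝ 4a³ + 27b² = 4·0³ + 27·21² = 4·0 + 27·441 ≡ 16 (mod 23). Nonzero ⇒ E is nonsingular.
For each x ∈ F_23, compute rhs = x³ + 0·x + 21 mod 23, then count y ∈ F_23 with y² ≡ rhs.
  x = 0: rhs = 21, matching y values: none (0 points).
  x = 1: rhs = 22, matching y values: none (0 points).
  x = 2: rhs = 6, matching y values: 11, 12 (2 points).
  x = 3: rhs = 2, matching y values: 5, 18 (2 points).
  x = 4: rhs = 16, matching y values: 4, 19 (2 points).
  x = 5: rhs = 8, matching y values: 10, 13 (2 points).
  x = 6: rhs = 7, matching y values: none (0 points).
  x = 7: rhs = 19, matching y values: none (0 points).
  x = 8: rhs = 4, matching y values: 2, 21 (2 points).
  x = 9: rhs = 14, matching y values: none (0 points).
  x = 10: rhs = 9, matching y values: 3, 20 (2 points).
  x = 11: rhs = 18, matching y values: 8, 15 (2 points).
  x = 12: rhs = 1, matching y values: 1, 22 (2 points).
  x = 13: rhs = 10, matching y values: none (0 points).
  x = 14: rhs = 5, matching y values: none (0 points).
  x = 15: rhs = 15, matching y values: none (0 points).
  x = 16: rhs = 0, matching y values: 0 (1 points).
  x = 17: rhs = 12, matching y values: 9, 14 (2 points).
  x = 18: rhs = 11, matching y values: none (0 points).
  x = 19: rhs = 3, matching y values: 7, 16 (2 points).
  x = 20: rhs = 17, matching y values: none (0 points).
  x = 21: rhs = 13, matching y values: 6, 17 (2 points).
  x = 22: rhs = 20, matching y values: none (0 points).
Total affine count: 23.
Full point count |E(F_23)| = 23 + 1 = 24.
Hasse bound: |24 − (23+1)| = |0| = 0 ≤ 2√23 ≈ 9.5917 ✓.


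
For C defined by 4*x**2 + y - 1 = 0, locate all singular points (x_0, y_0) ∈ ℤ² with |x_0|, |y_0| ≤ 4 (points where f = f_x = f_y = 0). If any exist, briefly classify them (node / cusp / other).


No singular points in the scanned grid; C is smooth there.

Compute partial derivatives:
  f_x = 8*x.
  f_y = 1.
f_y = 1 is a nonzero constant, so f_y never vanishes: no point (x, y) can satisfy f = f_x = f_y = 0. In particular no (x, y) ∈ {−4, ..., 4}² is singular; the curve is smooth.


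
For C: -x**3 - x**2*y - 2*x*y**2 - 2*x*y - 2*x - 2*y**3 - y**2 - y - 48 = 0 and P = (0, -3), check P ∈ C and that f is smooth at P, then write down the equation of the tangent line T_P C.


Tangent line at P: -14*x - 49*y - 147 = 0.

Step 1: f(0, -3) = 0, so P lies on C.
Step 2: partial derivatives
  f_x(x, y) = -3*x**2 - 2*x*y - 2*y**2 - 2*y - 2, f_y(x, y) = -x**2 - 4*x*y - 2*x - 6*y**2 - 2*y - 1.
  f_x(P) = -14, f_y(P) = -49 (gradient nonzero, so P is smooth).
Step 3: tangent line at P: -14·(x − 0) + -49·(y − -3) = 0.
Expanding: -14*x - 49*y - 147 = 0.


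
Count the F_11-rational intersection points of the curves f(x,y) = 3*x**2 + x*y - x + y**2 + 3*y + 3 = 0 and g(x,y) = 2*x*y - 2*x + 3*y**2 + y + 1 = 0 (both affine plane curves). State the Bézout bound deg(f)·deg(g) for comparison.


Common zeros: ∅; count = 0; Bézout bound = 4.

deg(f) = 2, deg(g) = 2, so Bézout bound = 4.
Scan x ∈ F_11. For each x, list the y ∈ F_11 with f(x, y) ≡ 0 and those with g(x, y) ≡ 0 (mod 11); the common zeros in that column are the intersection.
  x = 0: f ≡ 0 at y ∈ ∅; g ≡ 0 at y ∈ {9}; common: ∅.
  x = 1: f ≡ 0 at y ∈ ∅; g ≡ 0 at y ∈ ∅; common: ∅.
  x = 2: f ≡ 0 at y ∈ ∅; g ≡ 0 at y ∈ ∅; common: ∅.
  x = 3: f ≡ 0 at y ∈ {6, 10}; g ≡ 0 at y ∈ ∅; common: ∅.
  x = 4: f ≡ 0 at y ∈ {1, 3}; g ≡ 0 at y ∈ {4}; common: ∅.
  x = 5: f ≡ 0 at y ∈ {4, 10}; g ≡ 0 at y ∈ {5, 6}; common: ∅.
  x = 6: f ≡ 0 at y ∈ ∅; g ≡ 0 at y ∈ {0, 3}; common: ∅.
  x = 7: f ≡ 0 at y ∈ {0, 1}; g ≡ 0 at y ∈ ∅; common: ∅.
  x = 8: f ≡ 0 at y ∈ {0}; g ≡ 0 at y ∈ ∅; common: ∅.
  x = 9: f ≡ 0 at y ∈ ∅; g ≡ 0 at y ∈ {2, 10}; common: ∅.
  x = 10: f ≡ 0 at y ∈ {3, 6}; g ≡ 0 at y ∈ {7, 8}; common: ∅.
Collecting: common zeros = ∅, so the count is 0.
Comparison with the Bézout bound: 0 ≤ 4 = deg(f)·deg(g), as expected for curves with no common component (the affine F_11-count falls short of the bound because intersections may lie at infinity, over extension fields, or carry multiplicity).


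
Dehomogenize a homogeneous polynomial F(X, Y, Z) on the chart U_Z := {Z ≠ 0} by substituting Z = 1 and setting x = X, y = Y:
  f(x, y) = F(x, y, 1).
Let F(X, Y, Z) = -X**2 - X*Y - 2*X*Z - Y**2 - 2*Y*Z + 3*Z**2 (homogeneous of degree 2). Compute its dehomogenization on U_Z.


f(x, y) = -x**2 - x*y - 2*x - y**2 - 2*y + 3

On U_Z we set Z = 1. Each monomial c·X^i·Y^j·Z^k in F becomes c·x^i·y^j·1^k = c·x^i·y^j.
Substituting Z = 1: F(X, Y, 1) = -x**2 - x*y - 2*x - y**2 - 2*y + 3.
Note: deg(f) ≤ deg(F) = 2; strict inequality happens when F is divisible by Z (lost terms).


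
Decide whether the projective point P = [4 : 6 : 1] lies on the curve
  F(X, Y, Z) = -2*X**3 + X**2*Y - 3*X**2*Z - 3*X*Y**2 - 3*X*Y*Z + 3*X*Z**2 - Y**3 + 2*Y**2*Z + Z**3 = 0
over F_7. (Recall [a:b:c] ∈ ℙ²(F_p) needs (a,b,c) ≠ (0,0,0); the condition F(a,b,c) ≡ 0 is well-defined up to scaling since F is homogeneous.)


F(4,6,1) ≡ 6 (mod 7); P is NOT on the curve.

Evaluate F(4, 6, 1) term-by-term (mod 7).
  -2*X**3 ↦ -2·64·1·1 = -128
  X**2*Y ↦ 1·16·6·1 = 96
  -3*X**2*Z ↦ -3·16·1·1 = -48
  -3*X*Y**2 ↦ -3·4·36·1 = -432
  -3*X*Y*Z ↦ -3·4·6·1 = -72
  3*X*Z**2 ↦ 3·4·1·1 = 12
  -Y**3 ↦ -1·1·216·1 = -216
  2*Y**2*Z ↦ 2·1·36·1 = 72
  Z**3 ↦ 1·1·1·1 = 1
Sum: F(4, 6, 1) = (-128) + (96) + (-48) + (-432) + (-72) + (12) + (-216) + (72) + (1) = -715.
Reducing mod 7: -715 ≡ 6 (mod 7).
Since F(a, b, c) ≡ 6 ≠ 0 (mod 7), P does NOT lie on the curve.


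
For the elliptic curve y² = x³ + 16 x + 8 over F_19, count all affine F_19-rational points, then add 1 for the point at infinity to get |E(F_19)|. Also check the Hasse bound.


Affine points = {(1, 5), (1, 14), (3, 8), (3, 11), (5, 2), (5, 17), (6, 4), (6, 15), (7, 8), (7, 11), (9, 8), (9, 11), (10, 3), (10, 16), (12, 3), (12, 16), (13, 0), (16, 3), (16, 16), (17, 5), (17, 14)}; affine count = 21; |E(F_19)| = 22.

Discriminant check: Δ ∝ 4a³ + 27b² = 4·16³ + 27·8² = 4·4096 + 27·64 ≡ 5 (mod 19). Nonzero ⇒ E is nonsingular.
For each x ∈ F_19, compute rhs = x³ + 16·x + 8 mod 19, then count y ∈ F_19 with y² ≡ rhs.
  x = 0: rhs = 8, matching y values: none (0 points).
  x = 1: rhs = 6, matching y values: 5, 14 (2 points).
  x = 2: rhs = 10, matching y values: none (0 points).
  x = 3: rhs = 7, matching y values: 8, 11 (2 points).
  x = 4: rhs = 3, matching y values: none (0 points).
  x = 5: rhs = 4, matching y values: 2, 17 (2 points).
  x = 6: rhs = 16, matching y values: 4, 15 (2 points).
  x = 7: rhs = 7, matching y values: 8, 11 (2 points).
  x = 8: rhs = 2, matching y values: none (0 points).
  x = 9: rhs = 7, matching y values: 8, 11 (2 points).
  x = 10: rhs = 9, matching y values: 3, 16 (2 points).
  x = 11: rhs = 14, matching y values: none (0 points).
  x = 12: rhs = 9, matching y values: 3, 16 (2 points).
  x = 13: rhs = 0, matching y values: 0 (1 points).
  x = 14: rhs = 12, matching y values: none (0 points).
  x = 15: rhs = 13, matching y values: none (0 points).
  x = 16: rhs = 9, matching y values: 3, 16 (2 points).
  x = 17: rhs = 6, matching y values: 5, 14 (2 points).
  x = 18: rhs = 10, matching y values: none (0 points).
Total affine count: 21.
Full point count |E(F_19)| = 21 + 1 = 22.
Hasse bound: |22 − (19+1)| = |2| = 2 ≤ 2√19 ≈ 8.7178 ✓.
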